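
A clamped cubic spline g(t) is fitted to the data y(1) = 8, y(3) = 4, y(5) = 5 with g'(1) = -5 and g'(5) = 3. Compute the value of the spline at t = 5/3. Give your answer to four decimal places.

5.5741

Let m_i = g''(x_i). Step sizes h_i = 2, 2; slopes of the chords Δ_i = (y_(i+1) - y_i)/h_i = -2, 1/2.
  2·m_0 + 8·m_1 + 2·m_2 = 6(Δ_1 - Δ_0) = 15
Clamped end conditions give two more equations: 2h_0·m_0 + h_0·m_1 = 6(Δ_0 - g'(1)) = 18 and h_1·m_1 + 2h_1·m_2 = 6(g'(5) - Δ_1) = 15.
Solving: m_0 = 37/8, m_1 = -1/4, m_2 = 31/8.
On [1, 3], g(t) = 8 - 5·(t - 1) + 37/16·(t - 1)² - 13/32·(t - 1)³.
With (t - 1) = 2/3: g(5/3) = 301/54.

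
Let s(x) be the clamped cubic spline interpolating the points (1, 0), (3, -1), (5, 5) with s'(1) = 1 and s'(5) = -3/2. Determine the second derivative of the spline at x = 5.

With M_i denoting the second derivative at x_i, h_i = 2, 2, and Δ_i = (y_(i+1) − y_i)/h_i = -1/2, 3:
  2·M_0 + 8·M_1 + 2·M_2 = 6(Δ_1 - Δ_0) = 21
Clamped end conditions give two more equations: 2h_0·M_0 + h_0·M_1 = 6(Δ_0 - s'(1)) = -9 and h_1·M_1 + 2h_1·M_2 = 6(s'(5) - Δ_1) = -27.
Solving the tridiagonal system: M_0 = -11/2, M_1 = 13/2, M_2 = -10.

-10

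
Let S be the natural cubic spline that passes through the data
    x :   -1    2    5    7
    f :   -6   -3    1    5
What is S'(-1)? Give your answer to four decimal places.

0.9640

With M_i denoting the second derivative at x_i, h_i = 3, 3, 2, and Δ_i = (y_(i+1) − y_i)/h_i = 1, 4/3, 2:
  3·M_0 + 12·M_1 + 3·M_2 = 6(Δ_1 - Δ_0) = 2
  3·M_1 + 10·M_2 + 2·M_3 = 6(Δ_2 - Δ_1) = 4
Natural end conditions: M_0 = M_3 = 0.
Hence M_0 = 0, M_1 = 8/111, M_2 = 14/37, M_3 = 0.
On [-1, 2], S'(x) = b_0 + 2c_0·(x + 1) + 3d_0·(x + 1)² with b_0 = Δ_0 - h_0(2M_0 + M_1)/6 = 107/111, c_0 = M_0/2 = 0, d_0 = (M_1 - M_0)/(6h_0) = 4/999. So S'(-1) = 107/111.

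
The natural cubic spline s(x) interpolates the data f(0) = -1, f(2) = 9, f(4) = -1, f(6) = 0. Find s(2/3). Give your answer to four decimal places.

4.1309

Put m_i = s'' at the i-th knot. Here h = (2, 2, 2) and Δ = (5, -5, 1/2), so the interior equations h_(i-1)·m_(i-1) + 2(h_(i-1)+h_i)·m_i + h_i·m_(i+1) = 6(Δ_i − Δ_(i-1)) read
  2·m_0 + 8·m_1 + 2·m_2 = 6(Δ_1 - Δ_0) = -60
  2·m_1 + 8·m_2 + 2·m_3 = 6(Δ_2 - Δ_1) = 33
Natural end conditions: m_0 = m_3 = 0.
Solving: m_0 = 0, m_1 = -91/10, m_2 = 32/5, m_3 = 0.
On [0, 2], s(x) = -1 + 241/30·x + 0·x² - 91/120·x³.
With x = 2/3: s(2/3) = 1673/405.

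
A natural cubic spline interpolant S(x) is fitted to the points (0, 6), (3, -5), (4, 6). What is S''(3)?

Let M_i = S''(x_i). Step sizes h_i = 3, 1; slopes of the chords Δ_i = (y_(i+1) - y_i)/h_i = -11/3, 11.
  3·M_0 + 8·M_1 + 1·M_2 = 6(Δ_1 - Δ_0) = 88
Natural end conditions: M_0 = M_2 = 0.
Solving: M_0 = 0, M_1 = 11, M_2 = 0.

11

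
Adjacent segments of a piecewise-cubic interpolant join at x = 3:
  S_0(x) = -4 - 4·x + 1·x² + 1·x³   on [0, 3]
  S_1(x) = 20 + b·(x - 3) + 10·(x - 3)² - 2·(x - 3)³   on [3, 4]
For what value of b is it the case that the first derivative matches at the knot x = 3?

S_0'(x) = -4 + 2·x + 3·x², so S_0'(3) = 29. On the right, S_1'(3) = b, so b = 29.

29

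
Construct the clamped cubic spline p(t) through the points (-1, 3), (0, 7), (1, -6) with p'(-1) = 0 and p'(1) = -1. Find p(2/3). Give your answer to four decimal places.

Put m_i = p'' at the i-th knot. Here h = (1, 1) and Δ = (4, -13), so the interior equations h_(i-1)·m_(i-1) + 2(h_(i-1)+h_i)·m_i + h_i·m_(i+1) = 6(Δ_i − Δ_(i-1)) read
  1·m_0 + 4·m_1 + 1·m_2 = 6(Δ_1 - Δ_0) = -102
Clamped end conditions give two more equations: 2h_0·m_0 + h_0·m_1 = 6(Δ_0 - p'(-1)) = 24 and h_1·m_1 + 2h_1·m_2 = 6(p'(1) - Δ_1) = 72.
Solving the tridiagonal system: m_0 = 37, m_1 = -50, m_2 = 61.
On [0, 1], p(t) = 7 - 13/2·t - 25·t² + 37/2·t³.
With t = 2/3: p(2/3) = -80/27.

-2.9630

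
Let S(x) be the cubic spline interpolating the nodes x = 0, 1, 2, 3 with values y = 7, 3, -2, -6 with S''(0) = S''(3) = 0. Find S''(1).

Let M_i = S''(x_i). Step sizes h_i = 1, 1, 1; slopes of the chords Δ_i = (y_(i+1) - y_i)/h_i = -4, -5, -4.
  1·M_0 + 4·M_1 + 1·M_2 = 6(Δ_1 - Δ_0) = -6
  1·M_1 + 4·M_2 + 1·M_3 = 6(Δ_2 - Δ_1) = 6
Natural end conditions: M_0 = M_3 = 0.
Solving the tridiagonal system: M_0 = 0, M_1 = -2, M_2 = 2, M_3 = 0.

-2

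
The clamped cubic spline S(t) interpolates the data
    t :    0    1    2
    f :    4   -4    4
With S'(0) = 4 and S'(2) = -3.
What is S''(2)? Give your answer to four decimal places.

Let M_i = S''(x_i). Step sizes h_i = 1, 1; slopes of the chords Δ_i = (y_(i+1) - y_i)/h_i = -8, 8.
  1·M_0 + 4·M_1 + 1·M_2 = 6(Δ_1 - Δ_0) = 96
Clamped end conditions give two more equations: 2h_0·M_0 + h_0·M_1 = 6(Δ_0 - S'(0)) = -72 and h_1·M_1 + 2h_1·M_2 = 6(S'(2) - Δ_1) = -66.
Solving: M_0 = -127/2, M_1 = 55, M_2 = -121/2.

-60.5000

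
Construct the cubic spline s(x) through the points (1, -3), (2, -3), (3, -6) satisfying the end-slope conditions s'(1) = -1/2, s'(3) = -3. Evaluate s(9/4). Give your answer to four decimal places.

-3.5215

Write m_i for s''(x_i). With h_i = 1, 1 and divided differences Δ_i = 0, -3, the continuity of s' gives the tridiagonal system
  1·m_0 + 4·m_1 + 1·m_2 = 6(Δ_1 - Δ_0) = -18
Clamped end conditions give two more equations: 2h_0·m_0 + h_0·m_1 = 6(Δ_0 - s'(1)) = 3 and h_1·m_1 + 2h_1·m_2 = 6(s'(3) - Δ_1) = 0.
Forward elimination and back-substitution give m_0 = 19/4, m_1 = -13/2, m_2 = 13/4.
On [2, 3], s(x) = -3 - 11/8·(x - 2) - 13/4·(x - 2)² + 13/8·(x - 2)³.
With (x - 2) = 1/4: s(9/4) = -1803/512.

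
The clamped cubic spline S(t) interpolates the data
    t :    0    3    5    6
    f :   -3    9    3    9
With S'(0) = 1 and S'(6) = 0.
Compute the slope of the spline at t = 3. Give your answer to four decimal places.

Put σ_i = S'' at the i-th knot. Here h = (3, 2, 1) and Δ = (4, -3, 6), so the interior equations h_(i-1)·σ_(i-1) + 2(h_(i-1)+h_i)·σ_i + h_i·σ_(i+1) = 6(Δ_i − Δ_(i-1)) read
  3·σ_0 + 10·σ_1 + 2·σ_2 = 6(Δ_1 - Δ_0) = -42
  2·σ_1 + 6·σ_2 + 1·σ_3 = 6(Δ_2 - Δ_1) = 54
Clamped end conditions give two more equations: 2h_0·σ_0 + h_0·σ_1 = 6(Δ_0 - S'(0)) = 18 and h_2·σ_2 + 2h_2·σ_3 = 6(S'(6) - Δ_2) = -36.
Forward elimination and back-substitution give σ_0 = 454/57, σ_1 = -566/57, σ_2 = 952/57, σ_3 = -1502/57.
On [3, 5], S'(t) = b_1 + 2c_1·(t - 3) + 3d_1·(t - 3)² with b_1 = Δ_1 - h_1(2σ_1 + σ_2)/6 = -37/19, c_1 = σ_1/2 = -283/57, d_1 = (σ_2 - σ_1)/(6h_1) = 253/114. So S'(3) = -37/19.

-1.9474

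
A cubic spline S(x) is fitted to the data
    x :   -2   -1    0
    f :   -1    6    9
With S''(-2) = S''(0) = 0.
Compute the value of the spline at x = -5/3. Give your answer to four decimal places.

1.6296

With M_i denoting the second derivative at x_i, h_i = 1, 1, and Δ_i = (y_(i+1) − y_i)/h_i = 7, 3:
  1·M_0 + 4·M_1 + 1·M_2 = 6(Δ_1 - Δ_0) = -24
Natural end conditions: M_0 = M_2 = 0.
Forward elimination and back-substitution give M_0 = 0, M_1 = -6, M_2 = 0.
On [-2, -1], S(x) = -1 + 8·(x + 2) + 0·(x + 2)² - 1·(x + 2)³.
With (x + 2) = 1/3: S(-5/3) = 44/27.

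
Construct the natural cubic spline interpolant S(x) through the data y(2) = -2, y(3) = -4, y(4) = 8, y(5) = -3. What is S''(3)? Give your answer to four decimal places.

31.6000

With M_i denoting the second derivative at x_i, h_i = 1, 1, 1, and Δ_i = (y_(i+1) − y_i)/h_i = -2, 12, -11:
  1·M_0 + 4·M_1 + 1·M_2 = 6(Δ_1 - Δ_0) = 84
  1·M_1 + 4·M_2 + 1·M_3 = 6(Δ_2 - Δ_1) = -138
Natural end conditions: M_0 = M_3 = 0.
Hence M_0 = 0, M_1 = 158/5, M_2 = -212/5, M_3 = 0.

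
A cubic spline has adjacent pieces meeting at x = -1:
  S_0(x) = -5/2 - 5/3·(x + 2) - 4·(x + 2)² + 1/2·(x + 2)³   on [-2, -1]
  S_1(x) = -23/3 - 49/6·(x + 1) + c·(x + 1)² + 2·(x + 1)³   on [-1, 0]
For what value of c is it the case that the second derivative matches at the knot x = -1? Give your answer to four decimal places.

S_0''(x) = -8 + 3·(x + 2), so S_0''(-1) = -5. On the right, S_1''(-1) = 2c, so c = -5/2.

-2.5000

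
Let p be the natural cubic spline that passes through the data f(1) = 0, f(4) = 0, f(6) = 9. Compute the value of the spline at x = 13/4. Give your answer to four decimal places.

-1.3289

With m_i denoting the second derivative at x_i, h_i = 3, 2, and Δ_i = (y_(i+1) − y_i)/h_i = 0, 9/2:
  3·m_0 + 10·m_1 + 2·m_2 = 6(Δ_1 - Δ_0) = 27
Natural end conditions: m_0 = m_2 = 0.
Forward elimination and back-substitution give m_0 = 0, m_1 = 27/10, m_2 = 0.
On [1, 4], p(x) = 0 - 27/20·(x - 1) + 0·(x - 1)² + 3/20·(x - 1)³.
With (x - 1) = 9/4: p(13/4) = -1701/1280.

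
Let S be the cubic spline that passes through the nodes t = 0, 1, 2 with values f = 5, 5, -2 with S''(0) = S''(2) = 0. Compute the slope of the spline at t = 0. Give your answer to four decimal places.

1.7500

With m_i denoting the second derivative at x_i, h_i = 1, 1, and Δ_i = (y_(i+1) − y_i)/h_i = 0, -7:
  1·m_0 + 4·m_1 + 1·m_2 = 6(Δ_1 - Δ_0) = -42
Natural end conditions: m_0 = m_2 = 0.
Forward elimination and back-substitution give m_0 = 0, m_1 = -21/2, m_2 = 0.
On [0, 1], S'(t) = b_0 + 2c_0·t + 3d_0·t² with b_0 = Δ_0 - h_0(2m_0 + m_1)/6 = 7/4, c_0 = m_0/2 = 0, d_0 = (m_1 - m_0)/(6h_0) = -7/4. So S'(0) = 7/4.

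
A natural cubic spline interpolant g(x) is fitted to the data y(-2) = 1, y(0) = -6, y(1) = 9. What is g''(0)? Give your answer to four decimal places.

18.5000

Put M_i = g'' at the i-th knot. Here h = (2, 1) and Δ = (-7/2, 15), so the interior equations h_(i-1)·M_(i-1) + 2(h_(i-1)+h_i)·M_i + h_i·M_(i+1) = 6(Δ_i − Δ_(i-1)) read
  2·M_0 + 6·M_1 + 1·M_2 = 6(Δ_1 - Δ_0) = 111
Natural end conditions: M_0 = M_2 = 0.
Solving the tridiagonal system: M_0 = 0, M_1 = 37/2, M_2 = 0.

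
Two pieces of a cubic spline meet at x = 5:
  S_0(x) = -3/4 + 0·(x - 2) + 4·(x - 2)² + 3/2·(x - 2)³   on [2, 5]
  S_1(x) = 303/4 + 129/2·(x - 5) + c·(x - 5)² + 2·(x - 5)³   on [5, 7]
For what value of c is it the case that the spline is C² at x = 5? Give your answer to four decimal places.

S_0''(x) = 8 + 9·(x - 2), so S_0''(5) = 35. On the right, S_1''(5) = 2c, so c = 35/2.

17.5000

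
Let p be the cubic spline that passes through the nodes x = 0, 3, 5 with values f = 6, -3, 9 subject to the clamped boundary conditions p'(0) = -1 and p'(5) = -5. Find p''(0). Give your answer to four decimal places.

Put m_i = p'' at the i-th knot. Here h = (3, 2) and Δ = (-3, 6), so the interior equations h_(i-1)·m_(i-1) + 2(h_(i-1)+h_i)·m_i + h_i·m_(i+1) = 6(Δ_i − Δ_(i-1)) read
  3·m_0 + 10·m_1 + 2·m_2 = 6(Δ_1 - Δ_0) = 54
Clamped end conditions give two more equations: 2h_0·m_0 + h_0·m_1 = 6(Δ_0 - p'(0)) = -12 and h_1·m_1 + 2h_1·m_2 = 6(p'(5) - Δ_1) = -66.
Solving the tridiagonal system: m_0 = -41/5, m_1 = 62/5, m_2 = -227/10.

-8.2000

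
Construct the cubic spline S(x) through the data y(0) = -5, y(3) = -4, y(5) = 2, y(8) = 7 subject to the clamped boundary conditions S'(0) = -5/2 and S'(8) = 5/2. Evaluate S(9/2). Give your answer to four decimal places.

0.6401

With M_i denoting the second derivative at x_i, h_i = 3, 2, 3, and Δ_i = (y_(i+1) − y_i)/h_i = 1/3, 3, 5/3:
  3·M_0 + 10·M_1 + 2·M_2 = 6(Δ_1 - Δ_0) = 16
  2·M_1 + 10·M_2 + 3·M_3 = 6(Δ_2 - Δ_1) = -8
Clamped end conditions give two more equations: 2h_0·M_0 + h_0·M_1 = 6(Δ_0 - S'(0)) = 17 and h_2·M_2 + 2h_2·M_3 = 6(S'(8) - Δ_2) = 5.
Solving the tridiagonal system: M_0 = 604/273, M_1 = 113/91, M_2 = -139/91, M_3 = 436/273.
On [3, 5], S(x) = -4 + 244/91·(x - 3) + 113/182·(x - 3)² - 3/13·(x - 3)³.
With (x - 3) = 3/2: S(9/2) = 233/364.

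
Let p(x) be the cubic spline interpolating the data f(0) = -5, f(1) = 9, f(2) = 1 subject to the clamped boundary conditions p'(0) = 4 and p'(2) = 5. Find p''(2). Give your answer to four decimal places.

With σ_i denoting the second derivative at x_i, h_i = 1, 1, and Δ_i = (y_(i+1) − y_i)/h_i = 14, -8:
  1·σ_0 + 4·σ_1 + 1·σ_2 = 6(Δ_1 - Δ_0) = -132
Clamped end conditions give two more equations: 2h_0·σ_0 + h_0·σ_1 = 6(Δ_0 - p'(0)) = 60 and h_1·σ_1 + 2h_1·σ_2 = 6(p'(2) - Δ_1) = 78.
Forward elimination and back-substitution give σ_0 = 127/2, σ_1 = -67, σ_2 = 145/2.

72.5000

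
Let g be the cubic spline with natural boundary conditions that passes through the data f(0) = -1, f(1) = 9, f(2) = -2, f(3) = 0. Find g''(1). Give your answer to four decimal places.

-38.8000

Put M_i = g'' at the i-th knot. Here h = (1, 1, 1) and Δ = (10, -11, 2), so the interior equations h_(i-1)·M_(i-1) + 2(h_(i-1)+h_i)·M_i + h_i·M_(i+1) = 6(Δ_i − Δ_(i-1)) read
  1·M_0 + 4·M_1 + 1·M_2 = 6(Δ_1 - Δ_0) = -126
  1·M_1 + 4·M_2 + 1·M_3 = 6(Δ_2 - Δ_1) = 78
Natural end conditions: M_0 = M_3 = 0.
Solving the tridiagonal system: M_0 = 0, M_1 = -194/5, M_2 = 146/5, M_3 = 0.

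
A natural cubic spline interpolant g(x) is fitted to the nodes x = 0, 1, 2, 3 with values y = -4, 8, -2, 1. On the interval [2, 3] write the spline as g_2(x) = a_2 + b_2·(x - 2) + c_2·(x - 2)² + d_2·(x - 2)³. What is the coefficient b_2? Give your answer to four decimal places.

With m_i denoting the second derivative at x_i, h_i = 1, 1, 1, and Δ_i = (y_(i+1) − y_i)/h_i = 12, -10, 3:
  1·m_0 + 4·m_1 + 1·m_2 = 6(Δ_1 - Δ_0) = -132
  1·m_1 + 4·m_2 + 1·m_3 = 6(Δ_2 - Δ_1) = 78
Natural end conditions: m_0 = m_3 = 0.
Forward elimination and back-substitution give m_0 = 0, m_1 = -202/5, m_2 = 148/5, m_3 = 0.
On [2, 3], with g_2(x) = a_2 + b_2·(x - 2) + c_2·(x - 2)² + d_2·(x - 2)³: c_2 = m_2/2 = 74/5, d_2 = (m_3 - m_2)/(6h_2) = -74/15, b_2 = Δ_2 - h_2(2m_2 + m_3)/6 = -103/15.

-6.8667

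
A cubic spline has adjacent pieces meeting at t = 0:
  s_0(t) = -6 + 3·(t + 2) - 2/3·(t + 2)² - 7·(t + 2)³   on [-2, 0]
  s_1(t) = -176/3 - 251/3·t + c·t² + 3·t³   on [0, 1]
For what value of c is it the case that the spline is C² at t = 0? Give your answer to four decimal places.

s_0''(t) = -4/3 - 42·(t + 2), so s_0''(0) = -256/3. On the right, s_1''(0) = 2c, so c = -128/3.

-42.6667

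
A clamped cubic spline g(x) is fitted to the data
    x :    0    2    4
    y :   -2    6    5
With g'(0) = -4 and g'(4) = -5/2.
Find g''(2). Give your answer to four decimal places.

With M_i denoting the second derivative at x_i, h_i = 2, 2, and Δ_i = (y_(i+1) − y_i)/h_i = 4, -1/2:
  2·M_0 + 8·M_1 + 2·M_2 = 6(Δ_1 - Δ_0) = -27
Clamped end conditions give two more equations: 2h_0·M_0 + h_0·M_1 = 6(Δ_0 - g'(0)) = 48 and h_1·M_1 + 2h_1·M_2 = 6(g'(4) - Δ_1) = -12.
Hence M_0 = 63/4, M_1 = -15/2, M_2 = 3/4.

-7.5000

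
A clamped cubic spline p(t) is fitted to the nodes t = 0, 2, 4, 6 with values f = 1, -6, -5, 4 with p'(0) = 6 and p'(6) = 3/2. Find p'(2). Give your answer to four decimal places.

Write M_i for p''(x_i). With h_i = 2, 2, 2 and divided differences Δ_i = -7/2, 1/2, 9/2, the continuity of p' gives the tridiagonal system
  2·M_0 + 8·M_1 + 2·M_2 = 6(Δ_1 - Δ_0) = 24
  2·M_1 + 8·M_2 + 2·M_3 = 6(Δ_2 - Δ_1) = 24
Clamped end conditions give two more equations: 2h_0·M_0 + h_0·M_1 = 6(Δ_0 - p'(0)) = -57 and h_2·M_2 + 2h_2·M_3 = 6(p'(6) - Δ_2) = -18.
Solving: M_0 = -88/5, M_1 = 67/10, M_2 = 14/5, M_3 = -59/10.
On [2, 4], p'(t) = b_1 + 2c_1·(t - 2) + 3d_1·(t - 2)² with b_1 = Δ_1 - h_1(2M_1 + M_2)/6 = -49/10, c_1 = M_1/2 = 67/20, d_1 = (M_2 - M_1)/(6h_1) = -13/40. So p'(2) = -49/10.

-4.9000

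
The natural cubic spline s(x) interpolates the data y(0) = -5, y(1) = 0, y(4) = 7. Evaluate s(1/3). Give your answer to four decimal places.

Let M_i = s''(x_i). Step sizes h_i = 1, 3; slopes of the chords Δ_i = (y_(i+1) - y_i)/h_i = 5, 7/3.
  1·M_0 + 8·M_1 + 3·M_2 = 6(Δ_1 - Δ_0) = -16
Natural end conditions: M_0 = M_2 = 0.
Hence M_0 = 0, M_1 = -2, M_2 = 0.
On [0, 1], s(x) = -5 + 16/3·x + 0·x² - 1/3·x³.
With x = 1/3: s(1/3) = -262/81.

-3.2346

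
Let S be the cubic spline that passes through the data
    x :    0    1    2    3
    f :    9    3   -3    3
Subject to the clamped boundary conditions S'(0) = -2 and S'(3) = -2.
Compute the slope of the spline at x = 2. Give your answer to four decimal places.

2.8000

With M_i denoting the second derivative at x_i, h_i = 1, 1, 1, and Δ_i = (y_(i+1) − y_i)/h_i = -6, -6, 6:
  1·M_0 + 4·M_1 + 1·M_2 = 6(Δ_1 - Δ_0) = 0
  1·M_1 + 4·M_2 + 1·M_3 = 6(Δ_2 - Δ_1) = 72
Clamped end conditions give two more equations: 2h_0·M_0 + h_0·M_1 = 6(Δ_0 - S'(0)) = -24 and h_2·M_2 + 2h_2·M_3 = 6(S'(3) - Δ_2) = -48.
Solving: M_0 = -48/5, M_1 = -24/5, M_2 = 144/5, M_3 = -192/5.
On [2, 3], S'(x) = b_2 + 2c_2·(x - 2) + 3d_2·(x - 2)² with b_2 = Δ_2 - h_2(2M_2 + M_3)/6 = 14/5, c_2 = M_2/2 = 72/5, d_2 = (M_3 - M_2)/(6h_2) = -56/5. So S'(2) = 14/5.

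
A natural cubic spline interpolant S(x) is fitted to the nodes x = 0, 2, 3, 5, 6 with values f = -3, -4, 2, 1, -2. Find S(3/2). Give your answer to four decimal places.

-5.4577

With m_i denoting the second derivative at x_i, h_i = 2, 1, 2, 1, and Δ_i = (y_(i+1) − y_i)/h_i = -1/2, 6, -1/2, -3:
  2·m_0 + 6·m_1 + 1·m_2 = 6(Δ_1 - Δ_0) = 39
  1·m_1 + 6·m_2 + 2·m_3 = 6(Δ_2 - Δ_1) = -39
  2·m_2 + 6·m_3 + 1·m_4 = 6(Δ_3 - Δ_2) = -15
Natural end conditions: m_0 = m_4 = 0.
Hence m_0 = 0, m_1 = 242/31, m_2 = -243/31, m_3 = 7/62, m_4 = 0.
On [0, 2], S(x) = -3 - 577/186·x + 0·x² + 121/186·x³.
With x = 3/2: S(3/2) = -2707/496.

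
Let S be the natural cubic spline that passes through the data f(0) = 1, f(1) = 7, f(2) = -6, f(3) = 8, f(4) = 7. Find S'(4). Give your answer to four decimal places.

-7.2857

Let σ_i = S''(x_i). Step sizes h_i = 1, 1, 1, 1; slopes of the chords Δ_i = (y_(i+1) - y_i)/h_i = 6, -13, 14, -1.
  1·σ_0 + 4·σ_1 + 1·σ_2 = 6(Δ_1 - Δ_0) = -114
  1·σ_1 + 4·σ_2 + 1·σ_3 = 6(Δ_2 - Δ_1) = 162
  1·σ_2 + 4·σ_3 + 1·σ_4 = 6(Δ_3 - Δ_2) = -90
Natural end conditions: σ_0 = σ_4 = 0.
Solving: σ_0 = 0, σ_1 = -306/7, σ_2 = 426/7, σ_3 = -264/7, σ_4 = 0.
On [3, 4], S'(t) = b_3 + 2c_3·(t - 3) + 3d_3·(t - 3)² with b_3 = Δ_3 - h_3(2σ_3 + σ_4)/6 = 81/7, c_3 = σ_3/2 = -132/7, d_3 = (σ_4 - σ_3)/(6h_3) = 44/7. So S'(4) = -51/7.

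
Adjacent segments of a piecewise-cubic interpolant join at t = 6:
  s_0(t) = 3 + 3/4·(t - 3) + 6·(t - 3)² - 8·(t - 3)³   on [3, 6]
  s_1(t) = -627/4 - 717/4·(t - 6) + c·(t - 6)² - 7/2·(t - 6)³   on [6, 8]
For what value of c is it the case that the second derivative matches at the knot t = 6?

s_0''(t) = 12 - 48·(t - 3), so s_0''(6) = -132. On the right, s_1''(6) = 2c, so c = -66.

-66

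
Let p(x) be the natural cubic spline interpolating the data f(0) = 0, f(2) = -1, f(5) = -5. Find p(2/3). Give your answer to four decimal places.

Put M_i = p'' at the i-th knot. Here h = (2, 3) and Δ = (-1/2, -4/3), so the interior equations h_(i-1)·M_(i-1) + 2(h_(i-1)+h_i)·M_i + h_i·M_(i+1) = 6(Δ_i − Δ_(i-1)) read
  2·M_0 + 10·M_1 + 3·M_2 = 6(Δ_1 - Δ_0) = -5
Natural end conditions: M_0 = M_2 = 0.
Solving the tridiagonal system: M_0 = 0, M_1 = -1/2, M_2 = 0.
On [0, 2], p(x) = 0 - 1/3·x + 0·x² - 1/24·x³.
With x = 2/3: p(2/3) = -19/81.

-0.2346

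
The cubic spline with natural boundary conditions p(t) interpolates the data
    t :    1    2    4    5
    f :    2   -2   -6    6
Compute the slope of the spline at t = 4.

7

Let m_i = p''(x_i). Step sizes h_i = 1, 2, 1; slopes of the chords Δ_i = (y_(i+1) - y_i)/h_i = -4, -2, 12.
  1·m_0 + 6·m_1 + 2·m_2 = 6(Δ_1 - Δ_0) = 12
  2·m_1 + 6·m_2 + 1·m_3 = 6(Δ_2 - Δ_1) = 84
Natural end conditions: m_0 = m_3 = 0.
Hence m_0 = 0, m_1 = -3, m_2 = 15, m_3 = 0.
On [4, 5], p'(t) = b_2 + 2c_2·(t - 4) + 3d_2·(t - 4)² with b_2 = Δ_2 - h_2(2m_2 + m_3)/6 = 7, c_2 = m_2/2 = 15/2, d_2 = (m_3 - m_2)/(6h_2) = -5/2. So p'(4) = 7.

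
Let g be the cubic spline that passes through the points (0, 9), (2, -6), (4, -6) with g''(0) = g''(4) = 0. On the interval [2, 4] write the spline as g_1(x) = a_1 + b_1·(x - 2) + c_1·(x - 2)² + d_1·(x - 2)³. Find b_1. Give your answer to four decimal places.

Write σ_i for g''(x_i). With h_i = 2, 2 and divided differences Δ_i = -15/2, 0, the continuity of g' gives the tridiagonal system
  2·σ_0 + 8·σ_1 + 2·σ_2 = 6(Δ_1 - Δ_0) = 45
Natural end conditions: σ_0 = σ_2 = 0.
Solving: σ_0 = 0, σ_1 = 45/8, σ_2 = 0.
On [2, 4], with g_1(x) = a_1 + b_1·(x - 2) + c_1·(x - 2)² + d_1·(x - 2)³: c_1 = σ_1/2 = 45/16, d_1 = (σ_2 - σ_1)/(6h_1) = -15/32, b_1 = Δ_1 - h_1(2σ_1 + σ_2)/6 = -15/4.

-3.7500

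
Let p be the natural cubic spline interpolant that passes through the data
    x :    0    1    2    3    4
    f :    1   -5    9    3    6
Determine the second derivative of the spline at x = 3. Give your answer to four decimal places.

25.1786

With m_i denoting the second derivative at x_i, h_i = 1, 1, 1, 1, and Δ_i = (y_(i+1) − y_i)/h_i = -6, 14, -6, 3:
  1·m_0 + 4·m_1 + 1·m_2 = 6(Δ_1 - Δ_0) = 120
  1·m_1 + 4·m_2 + 1·m_3 = 6(Δ_2 - Δ_1) = -120
  1·m_2 + 4·m_3 + 1·m_4 = 6(Δ_3 - Δ_2) = 54
Natural end conditions: m_0 = m_4 = 0.
Forward elimination and back-substitution give m_0 = 0, m_1 = 1167/28, m_2 = -327/7, m_3 = 705/28, m_4 = 0.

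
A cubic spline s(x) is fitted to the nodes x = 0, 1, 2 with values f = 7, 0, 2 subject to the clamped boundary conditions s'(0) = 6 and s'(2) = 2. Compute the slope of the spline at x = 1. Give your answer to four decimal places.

-5.7500

Let M_i = s''(x_i). Step sizes h_i = 1, 1; slopes of the chords Δ_i = (y_(i+1) - y_i)/h_i = -7, 2.
  1·M_0 + 4·M_1 + 1·M_2 = 6(Δ_1 - Δ_0) = 54
Clamped end conditions give two more equations: 2h_0·M_0 + h_0·M_1 = 6(Δ_0 - s'(0)) = -78 and h_1·M_1 + 2h_1·M_2 = 6(s'(2) - Δ_1) = 0.
Forward elimination and back-substitution give M_0 = -109/2, M_1 = 31, M_2 = -31/2.
On [1, 2], s'(x) = b_1 + 2c_1·(x - 1) + 3d_1·(x - 1)² with b_1 = Δ_1 - h_1(2M_1 + M_2)/6 = -23/4, c_1 = M_1/2 = 31/2, d_1 = (M_2 - M_1)/(6h_1) = -31/4. So s'(1) = -23/4.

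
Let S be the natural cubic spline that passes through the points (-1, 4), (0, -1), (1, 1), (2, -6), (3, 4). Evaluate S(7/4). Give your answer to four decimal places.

With m_i denoting the second derivative at x_i, h_i = 1, 1, 1, 1, and Δ_i = (y_(i+1) − y_i)/h_i = -5, 2, -7, 10:
  1·m_0 + 4·m_1 + 1·m_2 = 6(Δ_1 - Δ_0) = 42
  1·m_1 + 4·m_2 + 1·m_3 = 6(Δ_2 - Δ_1) = -54
  1·m_2 + 4·m_3 + 1·m_4 = 6(Δ_3 - Δ_2) = 102
Natural end conditions: m_0 = m_4 = 0.
Solving the tridiagonal system: m_0 = 0, m_1 = 237/14, m_2 = -180/7, m_3 = 447/14, m_4 = 0.
On [1, 2], S(x) = 1 - 15/4·(x - 1) - 90/7·(x - 1)² + 269/28·(x - 1)³.
With (x - 1) = 3/4: S(7/4) = -8945/1792.

-4.9916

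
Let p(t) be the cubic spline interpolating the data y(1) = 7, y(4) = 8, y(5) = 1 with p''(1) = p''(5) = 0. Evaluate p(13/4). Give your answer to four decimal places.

10.4570

With σ_i denoting the second derivative at x_i, h_i = 3, 1, and Δ_i = (y_(i+1) − y_i)/h_i = 1/3, -7:
  3·σ_0 + 8·σ_1 + 1·σ_2 = 6(Δ_1 - Δ_0) = -44
Natural end conditions: σ_0 = σ_2 = 0.
Solving: σ_0 = 0, σ_1 = -11/2, σ_2 = 0.
On [1, 4], p(t) = 7 + 37/12·(t - 1) + 0·(t - 1)² - 11/36·(t - 1)³.
With (t - 1) = 9/4: p(13/4) = 2677/256.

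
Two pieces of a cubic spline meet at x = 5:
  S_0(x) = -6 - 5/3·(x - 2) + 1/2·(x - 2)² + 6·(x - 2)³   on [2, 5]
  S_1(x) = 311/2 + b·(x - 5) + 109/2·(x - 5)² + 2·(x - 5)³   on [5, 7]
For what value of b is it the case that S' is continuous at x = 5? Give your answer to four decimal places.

S_0'(x) = -5/3 + 1·(x - 2) + 18·(x - 2)², so S_0'(5) = 490/3. On the right, S_1'(5) = b, so b = 490/3.

163.3333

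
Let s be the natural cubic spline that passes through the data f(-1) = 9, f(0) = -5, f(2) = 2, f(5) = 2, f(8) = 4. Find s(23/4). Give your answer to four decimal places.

1.5188

Let m_i = s''(x_i). Step sizes h_i = 1, 2, 3, 3; slopes of the chords Δ_i = (y_(i+1) - y_i)/h_i = -14, 7/2, 0, 2/3.
  1·m_0 + 6·m_1 + 2·m_2 = 6(Δ_1 - Δ_0) = 105
  2·m_1 + 10·m_2 + 3·m_3 = 6(Δ_2 - Δ_1) = -21
  3·m_2 + 12·m_3 + 3·m_4 = 6(Δ_3 - Δ_2) = 4
Natural end conditions: m_0 = m_4 = 0.
Hence m_0 = 0, m_1 = 4061/206, m_2 = -684/103, m_3 = 616/309, m_4 = 0.
On [5, 8], s(t) = 2 - 410/309·(t - 5) + 308/309·(t - 5)² - 308/2781·(t - 5)³.
With (t - 5) = 3/4: s(23/4) = 2503/1648.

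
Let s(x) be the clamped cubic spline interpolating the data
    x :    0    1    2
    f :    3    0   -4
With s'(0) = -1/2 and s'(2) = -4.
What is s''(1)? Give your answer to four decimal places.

Put σ_i = s'' at the i-th knot. Here h = (1, 1) and Δ = (-3, -4), so the interior equations h_(i-1)·σ_(i-1) + 2(h_(i-1)+h_i)·σ_i + h_i·σ_(i+1) = 6(Δ_i − Δ_(i-1)) read
  1·σ_0 + 4·σ_1 + 1·σ_2 = 6(Δ_1 - Δ_0) = -6
Clamped end conditions give two more equations: 2h_0·σ_0 + h_0·σ_1 = 6(Δ_0 - s'(0)) = -15 and h_1·σ_1 + 2h_1·σ_2 = 6(s'(2) - Δ_1) = 0.
Solving: σ_0 = -31/4, σ_1 = 1/2, σ_2 = -1/4.

0.5000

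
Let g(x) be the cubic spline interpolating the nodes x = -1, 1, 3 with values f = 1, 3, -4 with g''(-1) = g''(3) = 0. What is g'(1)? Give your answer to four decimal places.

Write M_i for g''(x_i). With h_i = 2, 2 and divided differences Δ_i = 1, -7/2, the continuity of g' gives the tridiagonal system
  2·M_0 + 8·M_1 + 2·M_2 = 6(Δ_1 - Δ_0) = -27
Natural end conditions: M_0 = M_2 = 0.
Forward elimination and back-substitution give M_0 = 0, M_1 = -27/8, M_2 = 0.
On [1, 3], g'(x) = b_1 + 2c_1·(x - 1) + 3d_1·(x - 1)² with b_1 = Δ_1 - h_1(2M_1 + M_2)/6 = -5/4, c_1 = M_1/2 = -27/16, d_1 = (M_2 - M_1)/(6h_1) = 9/32. So g'(1) = -5/4.

-1.2500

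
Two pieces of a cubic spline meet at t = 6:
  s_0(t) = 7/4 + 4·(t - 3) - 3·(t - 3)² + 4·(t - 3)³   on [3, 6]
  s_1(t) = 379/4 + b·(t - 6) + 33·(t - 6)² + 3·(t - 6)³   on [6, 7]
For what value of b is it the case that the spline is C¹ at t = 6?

94

s_0'(t) = 4 - 6·(t - 3) + 12·(t - 3)², so s_0'(6) = 94. On the right, s_1'(6) = b, so b = 94.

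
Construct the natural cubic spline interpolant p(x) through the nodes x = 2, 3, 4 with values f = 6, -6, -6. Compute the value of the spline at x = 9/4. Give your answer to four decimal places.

2.2969

Put m_i = p'' at the i-th knot. Here h = (1, 1) and Δ = (-12, 0), so the interior equations h_(i-1)·m_(i-1) + 2(h_(i-1)+h_i)·m_i + h_i·m_(i+1) = 6(Δ_i − Δ_(i-1)) read
  1·m_0 + 4·m_1 + 1·m_2 = 6(Δ_1 - Δ_0) = 72
Natural end conditions: m_0 = m_2 = 0.
Solving: m_0 = 0, m_1 = 18, m_2 = 0.
On [2, 3], p(x) = 6 - 15·(x - 2) + 0·(x - 2)² + 3·(x - 2)³.
With (x - 2) = 1/4: p(9/4) = 147/64.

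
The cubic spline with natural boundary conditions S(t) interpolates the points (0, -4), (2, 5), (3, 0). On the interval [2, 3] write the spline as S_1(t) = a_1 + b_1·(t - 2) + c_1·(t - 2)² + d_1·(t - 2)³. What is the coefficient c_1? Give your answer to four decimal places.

-4.7500

Write σ_i for S''(x_i). With h_i = 2, 1 and divided differences Δ_i = 9/2, -5, the continuity of S' gives the tridiagonal system
  2·σ_0 + 6·σ_1 + 1·σ_2 = 6(Δ_1 - Δ_0) = -57
Natural end conditions: σ_0 = σ_2 = 0.
Solving the tridiagonal system: σ_0 = 0, σ_1 = -19/2, σ_2 = 0.
On [2, 3], with S_1(t) = a_1 + b_1·(t - 2) + c_1·(t - 2)² + d_1·(t - 2)³: c_1 = σ_1/2 = -19/4, d_1 = (σ_2 - σ_1)/(6h_1) = 19/12, b_1 = Δ_1 - h_1(2σ_1 + σ_2)/6 = -11/6.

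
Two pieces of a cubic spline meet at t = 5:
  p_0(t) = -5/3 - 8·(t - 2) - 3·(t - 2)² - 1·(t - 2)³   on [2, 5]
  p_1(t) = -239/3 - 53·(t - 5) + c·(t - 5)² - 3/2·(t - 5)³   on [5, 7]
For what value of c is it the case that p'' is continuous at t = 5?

p_0''(t) = -6 - 6·(t - 2), so p_0''(5) = -24. On the right, p_1''(5) = 2c, so c = -12.

-12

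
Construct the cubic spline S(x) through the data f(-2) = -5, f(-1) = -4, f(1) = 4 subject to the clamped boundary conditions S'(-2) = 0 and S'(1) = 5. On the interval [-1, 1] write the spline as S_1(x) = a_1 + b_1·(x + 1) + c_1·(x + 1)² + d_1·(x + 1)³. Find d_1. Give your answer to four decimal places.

Write m_i for S''(x_i). With h_i = 1, 2 and divided differences Δ_i = 1, 4, the continuity of S' gives the tridiagonal system
  1·m_0 + 6·m_1 + 2·m_2 = 6(Δ_1 - Δ_0) = 18
Clamped end conditions give two more equations: 2h_0·m_0 + h_0·m_1 = 6(Δ_0 - S'(-2)) = 6 and h_1·m_1 + 2h_1·m_2 = 6(S'(1) - Δ_1) = 6.
Solving the tridiagonal system: m_0 = 5/3, m_1 = 8/3, m_2 = 1/6.
On [-1, 1], with S_1(x) = a_1 + b_1·(x + 1) + c_1·(x + 1)² + d_1·(x + 1)³: c_1 = m_1/2 = 4/3, d_1 = (m_2 - m_1)/(6h_1) = -5/24, b_1 = Δ_1 - h_1(2m_1 + m_2)/6 = 13/6.

-0.2083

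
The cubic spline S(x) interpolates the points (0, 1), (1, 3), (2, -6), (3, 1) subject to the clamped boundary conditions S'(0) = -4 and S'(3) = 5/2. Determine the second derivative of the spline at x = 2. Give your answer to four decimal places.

41.5333

With M_i denoting the second derivative at x_i, h_i = 1, 1, 1, and Δ_i = (y_(i+1) − y_i)/h_i = 2, -9, 7:
  1·M_0 + 4·M_1 + 1·M_2 = 6(Δ_1 - Δ_0) = -66
  1·M_1 + 4·M_2 + 1·M_3 = 6(Δ_2 - Δ_1) = 96
Clamped end conditions give two more equations: 2h_0·M_0 + h_0·M_1 = 6(Δ_0 - S'(0)) = 36 and h_2·M_2 + 2h_2·M_3 = 6(S'(3) - Δ_2) = -27.
Solving: M_0 = 539/15, M_1 = -538/15, M_2 = 623/15, M_3 = -514/15.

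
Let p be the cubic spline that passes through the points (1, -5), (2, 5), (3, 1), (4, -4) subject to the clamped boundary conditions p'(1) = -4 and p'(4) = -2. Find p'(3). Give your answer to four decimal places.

-8.1333

Write m_i for p''(x_i). With h_i = 1, 1, 1 and divided differences Δ_i = 10, -4, -5, the continuity of p' gives the tridiagonal system
  1·m_0 + 4·m_1 + 1·m_2 = 6(Δ_1 - Δ_0) = -84
  1·m_1 + 4·m_2 + 1·m_3 = 6(Δ_2 - Δ_1) = -6
Clamped end conditions give two more equations: 2h_0·m_0 + h_0·m_1 = 6(Δ_0 - p'(1)) = 84 and h_2·m_2 + 2h_2·m_3 = 6(p'(4) - Δ_2) = 18.
Hence m_0 = 914/15, m_1 = -568/15, m_2 = 98/15, m_3 = 86/15.
On [3, 4], p'(x) = b_2 + 2c_2·(x - 3) + 3d_2·(x - 3)² with b_2 = Δ_2 - h_2(2m_2 + m_3)/6 = -122/15, c_2 = m_2/2 = 49/15, d_2 = (m_3 - m_2)/(6h_2) = -2/15. So p'(3) = -122/15.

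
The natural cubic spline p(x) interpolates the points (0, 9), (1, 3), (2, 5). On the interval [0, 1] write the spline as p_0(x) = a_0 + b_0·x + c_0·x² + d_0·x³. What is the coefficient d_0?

2

Let M_i = p''(x_i). Step sizes h_i = 1, 1; slopes of the chords Δ_i = (y_(i+1) - y_i)/h_i = -6, 2.
  1·M_0 + 4·M_1 + 1·M_2 = 6(Δ_1 - Δ_0) = 48
Natural end conditions: M_0 = M_2 = 0.
Solving: M_0 = 0, M_1 = 12, M_2 = 0.
On [0, 1], with p_0(x) = a_0 + b_0·x + c_0·x² + d_0·x³: c_0 = M_0/2 = 0, d_0 = (M_1 - M_0)/(6h_0) = 2, b_0 = Δ_0 - h_0(2M_0 + M_1)/6 = -8.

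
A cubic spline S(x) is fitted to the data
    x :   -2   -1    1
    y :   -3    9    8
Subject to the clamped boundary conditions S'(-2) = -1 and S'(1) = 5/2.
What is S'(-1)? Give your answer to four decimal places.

11.6667

Put M_i = S'' at the i-th knot. Here h = (1, 2) and Δ = (12, -1/2), so the interior equations h_(i-1)·M_(i-1) + 2(h_(i-1)+h_i)·M_i + h_i·M_(i+1) = 6(Δ_i − Δ_(i-1)) read
  1·M_0 + 6·M_1 + 2·M_2 = 6(Δ_1 - Δ_0) = -75
Clamped end conditions give two more equations: 2h_0·M_0 + h_0·M_1 = 6(Δ_0 - S'(-2)) = 78 and h_1·M_1 + 2h_1·M_2 = 6(S'(1) - Δ_1) = 18.
Solving: M_0 = 158/3, M_1 = -82/3, M_2 = 109/6.
On [-1, 1], S'(x) = b_1 + 2c_1·(x + 1) + 3d_1·(x + 1)² with b_1 = Δ_1 - h_1(2M_1 + M_2)/6 = 35/3, c_1 = M_1/2 = -41/3, d_1 = (M_2 - M_1)/(6h_1) = 91/24. So S'(-1) = 35/3.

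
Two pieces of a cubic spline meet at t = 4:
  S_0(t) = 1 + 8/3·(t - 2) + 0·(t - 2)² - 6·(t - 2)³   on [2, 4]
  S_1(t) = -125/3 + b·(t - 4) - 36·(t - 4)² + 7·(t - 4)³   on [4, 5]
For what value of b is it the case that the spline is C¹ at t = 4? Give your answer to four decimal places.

S_0'(t) = 8/3 + 0·(t - 2) - 18·(t - 2)², so S_0'(4) = -208/3. On the right, S_1'(4) = b, so b = -208/3.

-69.3333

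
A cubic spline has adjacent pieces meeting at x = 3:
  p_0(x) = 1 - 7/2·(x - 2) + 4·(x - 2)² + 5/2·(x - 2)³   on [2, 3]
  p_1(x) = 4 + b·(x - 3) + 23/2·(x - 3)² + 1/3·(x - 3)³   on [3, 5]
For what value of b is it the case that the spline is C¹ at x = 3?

12

p_0'(x) = -7/2 + 8·(x - 2) + 15/2·(x - 2)², so p_0'(3) = 12. On the right, p_1'(3) = b, so b = 12.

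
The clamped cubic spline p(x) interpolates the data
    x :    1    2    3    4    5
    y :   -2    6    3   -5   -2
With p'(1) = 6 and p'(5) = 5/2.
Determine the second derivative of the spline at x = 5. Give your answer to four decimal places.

-12.3393

Write m_i for p''(x_i). With h_i = 1, 1, 1, 1 and divided differences Δ_i = 8, -3, -8, 3, the continuity of p' gives the tridiagonal system
  1·m_0 + 4·m_1 + 1·m_2 = 6(Δ_1 - Δ_0) = -66
  1·m_1 + 4·m_2 + 1·m_3 = 6(Δ_2 - Δ_1) = -30
  1·m_2 + 4·m_3 + 1·m_4 = 6(Δ_3 - Δ_2) = 66
Clamped end conditions give two more equations: 2h_0·m_0 + h_0·m_1 = 6(Δ_0 - p'(1)) = 12 and h_3·m_3 + 2h_3·m_4 = 6(p'(5) - Δ_3) = -3.
Solving: m_0 = 845/56, m_1 = -509/28, m_2 = -67/8, m_3 = 607/28, m_4 = -691/56.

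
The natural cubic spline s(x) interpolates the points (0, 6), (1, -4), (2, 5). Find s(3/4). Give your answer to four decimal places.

-3.0586

Write σ_i for s''(x_i). With h_i = 1, 1 and divided differences Δ_i = -10, 9, the continuity of s' gives the tridiagonal system
  1·σ_0 + 4·σ_1 + 1·σ_2 = 6(Δ_1 - Δ_0) = 114
Natural end conditions: σ_0 = σ_2 = 0.
Solving the tridiagonal system: σ_0 = 0, σ_1 = 57/2, σ_2 = 0.
On [0, 1], s(x) = 6 - 59/4·x + 0·x² + 19/4·x³.
With x = 3/4: s(3/4) = -783/256.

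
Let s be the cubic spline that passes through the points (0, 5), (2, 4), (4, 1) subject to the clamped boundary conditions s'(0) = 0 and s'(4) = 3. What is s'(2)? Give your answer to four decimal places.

-2.2500

With M_i denoting the second derivative at x_i, h_i = 2, 2, and Δ_i = (y_(i+1) − y_i)/h_i = -1/2, -3/2:
  2·M_0 + 8·M_1 + 2·M_2 = 6(Δ_1 - Δ_0) = -6
Clamped end conditions give two more equations: 2h_0·M_0 + h_0·M_1 = 6(Δ_0 - s'(0)) = -3 and h_1·M_1 + 2h_1·M_2 = 6(s'(4) - Δ_1) = 27.
Forward elimination and back-substitution give M_0 = 3/4, M_1 = -3, M_2 = 33/4.
On [2, 4], s'(x) = b_1 + 2c_1·(x - 2) + 3d_1·(x - 2)² with b_1 = Δ_1 - h_1(2M_1 + M_2)/6 = -9/4, c_1 = M_1/2 = -3/2, d_1 = (M_2 - M_1)/(6h_1) = 15/16. So s'(2) = -9/4.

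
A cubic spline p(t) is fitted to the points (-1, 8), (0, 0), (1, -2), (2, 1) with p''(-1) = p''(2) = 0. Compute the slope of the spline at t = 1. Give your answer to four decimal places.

Write M_i for p''(x_i). With h_i = 1, 1, 1 and divided differences Δ_i = -8, -2, 3, the continuity of p' gives the tridiagonal system
  1·M_0 + 4·M_1 + 1·M_2 = 6(Δ_1 - Δ_0) = 36
  1·M_1 + 4·M_2 + 1·M_3 = 6(Δ_2 - Δ_1) = 30
Natural end conditions: M_0 = M_3 = 0.
Solving: M_0 = 0, M_1 = 38/5, M_2 = 28/5, M_3 = 0.
On [1, 2], p'(t) = b_2 + 2c_2·(t - 1) + 3d_2·(t - 1)² with b_2 = Δ_2 - h_2(2M_2 + M_3)/6 = 17/15, c_2 = M_2/2 = 14/5, d_2 = (M_3 - M_2)/(6h_2) = -14/15. So p'(1) = 17/15.

1.1333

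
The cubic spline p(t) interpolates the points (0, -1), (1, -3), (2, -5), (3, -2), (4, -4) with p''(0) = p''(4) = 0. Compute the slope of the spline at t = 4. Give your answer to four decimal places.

With M_i denoting the second derivative at x_i, h_i = 1, 1, 1, 1, and Δ_i = (y_(i+1) − y_i)/h_i = -2, -2, 3, -2:
  1·M_0 + 4·M_1 + 1·M_2 = 6(Δ_1 - Δ_0) = 0
  1·M_1 + 4·M_2 + 1·M_3 = 6(Δ_2 - Δ_1) = 30
  1·M_2 + 4·M_3 + 1·M_4 = 6(Δ_3 - Δ_2) = -30
Natural end conditions: M_0 = M_4 = 0.
Forward elimination and back-substitution give M_0 = 0, M_1 = -75/28, M_2 = 75/7, M_3 = -285/28, M_4 = 0.
On [3, 4], p'(t) = b_3 + 2c_3·(t - 3) + 3d_3·(t - 3)² with b_3 = Δ_3 - h_3(2M_3 + M_4)/6 = 39/28, c_3 = M_3/2 = -285/56, d_3 = (M_4 - M_3)/(6h_3) = 95/56. So p'(4) = -207/56.

-3.6964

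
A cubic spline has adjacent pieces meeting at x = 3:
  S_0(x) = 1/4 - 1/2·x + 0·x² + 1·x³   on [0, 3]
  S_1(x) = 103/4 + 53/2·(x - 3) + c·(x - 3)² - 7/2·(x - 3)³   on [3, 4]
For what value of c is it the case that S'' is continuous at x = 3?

S_0''(x) = 0 + 6·x, so S_0''(3) = 18. On the right, S_1''(3) = 2c, so c = 9.

9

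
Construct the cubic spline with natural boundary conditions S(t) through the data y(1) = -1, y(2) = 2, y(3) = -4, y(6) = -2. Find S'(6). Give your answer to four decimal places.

Let σ_i = S''(x_i). Step sizes h_i = 1, 1, 3; slopes of the chords Δ_i = (y_(i+1) - y_i)/h_i = 3, -6, 2/3.
  1·σ_0 + 4·σ_1 + 1·σ_2 = 6(Δ_1 - Δ_0) = -54
  1·σ_1 + 8·σ_2 + 3·σ_3 = 6(Δ_2 - Δ_1) = 40
Natural end conditions: σ_0 = σ_3 = 0.
Solving: σ_0 = 0, σ_1 = -472/31, σ_2 = 214/31, σ_3 = 0.
On [3, 6], S'(t) = b_2 + 2c_2·(t - 3) + 3d_2·(t - 3)² with b_2 = Δ_2 - h_2(2σ_2 + σ_3)/6 = -580/93, c_2 = σ_2/2 = 107/31, d_2 = (σ_3 - σ_2)/(6h_2) = -107/279. So S'(6) = 383/93.

4.1183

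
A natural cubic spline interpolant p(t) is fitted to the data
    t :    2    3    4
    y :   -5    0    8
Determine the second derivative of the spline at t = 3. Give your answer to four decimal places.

4.5000

Let σ_i = p''(x_i). Step sizes h_i = 1, 1; slopes of the chords Δ_i = (y_(i+1) - y_i)/h_i = 5, 8.
  1·σ_0 + 4·σ_1 + 1·σ_2 = 6(Δ_1 - Δ_0) = 18
Natural end conditions: σ_0 = σ_2 = 0.
Forward elimination and back-substitution give σ_0 = 0, σ_1 = 9/2, σ_2 = 0.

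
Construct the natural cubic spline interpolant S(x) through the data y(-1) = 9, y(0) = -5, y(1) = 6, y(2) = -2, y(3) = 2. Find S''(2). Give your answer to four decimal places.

30.1071

Let σ_i = S''(x_i). Step sizes h_i = 1, 1, 1, 1; slopes of the chords Δ_i = (y_(i+1) - y_i)/h_i = -14, 11, -8, 4.
  1·σ_0 + 4·σ_1 + 1·σ_2 = 6(Δ_1 - Δ_0) = 150
  1·σ_1 + 4·σ_2 + 1·σ_3 = 6(Δ_2 - Δ_1) = -114
  1·σ_2 + 4·σ_3 + 1·σ_4 = 6(Δ_3 - Δ_2) = 72
Natural end conditions: σ_0 = σ_4 = 0.
Solving the tridiagonal system: σ_0 = 0, σ_1 = 1389/28, σ_2 = -339/7, σ_3 = 843/28, σ_4 = 0.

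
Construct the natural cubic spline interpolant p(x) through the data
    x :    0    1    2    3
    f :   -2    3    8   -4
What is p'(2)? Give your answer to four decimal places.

Write m_i for p''(x_i). With h_i = 1, 1, 1 and divided differences Δ_i = 5, 5, -12, the continuity of p' gives the tridiagonal system
  1·m_0 + 4·m_1 + 1·m_2 = 6(Δ_1 - Δ_0) = 0
  1·m_1 + 4·m_2 + 1·m_3 = 6(Δ_2 - Δ_1) = -102
Natural end conditions: m_0 = m_3 = 0.
Forward elimination and back-substitution give m_0 = 0, m_1 = 34/5, m_2 = -136/5, m_3 = 0.
On [2, 3], p'(x) = b_2 + 2c_2·(x - 2) + 3d_2·(x - 2)² with b_2 = Δ_2 - h_2(2m_2 + m_3)/6 = -44/15, c_2 = m_2/2 = -68/5, d_2 = (m_3 - m_2)/(6h_2) = 68/15. So p'(2) = -44/15.

-2.9333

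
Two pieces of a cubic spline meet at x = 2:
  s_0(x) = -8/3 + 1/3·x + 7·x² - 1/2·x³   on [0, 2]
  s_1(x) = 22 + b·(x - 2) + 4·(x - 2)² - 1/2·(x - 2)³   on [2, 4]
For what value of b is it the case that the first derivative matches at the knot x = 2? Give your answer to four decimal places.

s_0'(x) = 1/3 + 14·x - 3/2·x², so s_0'(2) = 67/3. On the right, s_1'(2) = b, so b = 67/3.

22.3333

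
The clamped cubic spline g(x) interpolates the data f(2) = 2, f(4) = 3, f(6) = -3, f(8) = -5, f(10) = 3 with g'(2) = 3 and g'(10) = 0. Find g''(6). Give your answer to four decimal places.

With m_i denoting the second derivative at x_i, h_i = 2, 2, 2, 2, and Δ_i = (y_(i+1) − y_i)/h_i = 1/2, -3, -1, 4:
  2·m_0 + 8·m_1 + 2·m_2 = 6(Δ_1 - Δ_0) = -21
  2·m_1 + 8·m_2 + 2·m_3 = 6(Δ_2 - Δ_1) = 12
  2·m_2 + 8·m_3 + 2·m_4 = 6(Δ_3 - Δ_2) = 30
Clamped end conditions give two more equations: 2h_0·m_0 + h_0·m_1 = 6(Δ_0 - g'(2)) = -15 and h_3·m_3 + 2h_3·m_4 = 6(g'(10) - Δ_3) = -24.
Hence m_0 = -303/112, m_1 = -117/56, m_2 = 9/16, m_3 = 327/56, m_4 = -999/112.

0.5625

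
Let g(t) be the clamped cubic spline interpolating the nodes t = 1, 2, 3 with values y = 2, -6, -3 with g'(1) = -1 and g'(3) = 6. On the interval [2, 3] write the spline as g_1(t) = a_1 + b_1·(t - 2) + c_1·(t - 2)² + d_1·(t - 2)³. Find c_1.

13

Put m_i = g'' at the i-th knot. Here h = (1, 1) and Δ = (-8, 3), so the interior equations h_(i-1)·m_(i-1) + 2(h_(i-1)+h_i)·m_i + h_i·m_(i+1) = 6(Δ_i − Δ_(i-1)) read
  1·m_0 + 4·m_1 + 1·m_2 = 6(Δ_1 - Δ_0) = 66
Clamped end conditions give two more equations: 2h_0·m_0 + h_0·m_1 = 6(Δ_0 - g'(1)) = -42 and h_1·m_1 + 2h_1·m_2 = 6(g'(3) - Δ_1) = 18.
Solving the tridiagonal system: m_0 = -34, m_1 = 26, m_2 = -4.
On [2, 3], with g_1(t) = a_1 + b_1·(t - 2) + c_1·(t - 2)² + d_1·(t - 2)³: c_1 = m_1/2 = 13, d_1 = (m_2 - m_1)/(6h_1) = -5, b_1 = Δ_1 - h_1(2m_1 + m_2)/6 = -5.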